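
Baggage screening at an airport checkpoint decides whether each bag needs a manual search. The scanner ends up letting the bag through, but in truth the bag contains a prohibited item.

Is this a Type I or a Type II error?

The null hypothesis here is that the bag contains no prohibited items.
'Letting the bag through' corresponds to failing to reject H₀.
H₀ was not rejected but H₀ is false — a Type II error (false negative).

Type II error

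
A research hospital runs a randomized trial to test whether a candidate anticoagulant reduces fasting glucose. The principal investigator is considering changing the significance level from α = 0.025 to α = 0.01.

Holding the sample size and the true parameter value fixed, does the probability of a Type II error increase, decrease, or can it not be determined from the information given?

It increases.

Lowering α raises the bar for rejection; under Ha, the test now fails to reject on outcomes it previously would have rejected.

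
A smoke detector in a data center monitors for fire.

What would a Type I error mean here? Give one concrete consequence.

A Type I error would mean concluding that there is a fire when in fact there is no fire. Consequence: the building is evacuated for a false alarm, disrupting work.

With the conventional null hypothesis that there is no fire:
A Type I error is rejecting H₀ when H₀ is true.
Here that means sounding the alarm and evacuating the building when actually there is no fire.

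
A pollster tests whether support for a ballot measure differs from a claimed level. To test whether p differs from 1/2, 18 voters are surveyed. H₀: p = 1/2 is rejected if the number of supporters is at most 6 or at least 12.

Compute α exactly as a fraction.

7795/32768

The significance level is the null-hypothesis probability of the rejection region {≤6} ∪ {≥12}.
Each tail has probability (1 + 18 + 153 + 816 + 3060 + 8568 + 18564)/262144; doubling gives α = 62360/262144 = 7795/32768.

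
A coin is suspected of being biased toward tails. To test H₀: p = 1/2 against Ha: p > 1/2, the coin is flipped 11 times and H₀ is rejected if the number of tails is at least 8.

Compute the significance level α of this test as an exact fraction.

29/256

The Type I error probability is α = P(K ≥ 8) computed under H₀, where K ~ Binomial(11, 1/2).
Summing the upper tail: (165 + 55 + 11 + 1) / 2^11 = 232/2048 = 29/256.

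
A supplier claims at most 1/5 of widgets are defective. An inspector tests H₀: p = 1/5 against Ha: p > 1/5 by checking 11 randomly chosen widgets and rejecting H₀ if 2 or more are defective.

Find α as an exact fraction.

6619897/9765625

The significance level is the probability, assuming p = 1/5, of seeing 2 or more defectives in 11 draws.
Via the complement, α = 1 − Σ_{j=0}^{1} C(11,j)(1/5)^j(4/5)^{11-j} = 6619897/9765625.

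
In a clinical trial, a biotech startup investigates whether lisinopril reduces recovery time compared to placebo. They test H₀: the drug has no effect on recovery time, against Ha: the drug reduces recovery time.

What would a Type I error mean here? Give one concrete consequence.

A Type I error is rejecting H₀ when H₀ is true.
Here that means concluding that the drug is effective when actually the drug has no effect on recovery time.

A Type I error would mean concluding that the drug reduces recovery time when in fact the drug has no effect on recovery time. Consequence: an ineffective drug is approved and marketed, exposing patients to side effects with no benefit.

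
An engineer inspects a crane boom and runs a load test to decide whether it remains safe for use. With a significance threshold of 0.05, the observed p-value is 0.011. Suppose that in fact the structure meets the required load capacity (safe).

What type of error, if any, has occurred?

Type I error

The conventional null hypothesis is that the structure meets the required load capacity (safe).
Since p = 0.011 < α = 0.05, H₀ is rejected.
H₀ is true (actually the structure meets the required load capacity (safe)).
Rejecting a true H₀ is a Type I error.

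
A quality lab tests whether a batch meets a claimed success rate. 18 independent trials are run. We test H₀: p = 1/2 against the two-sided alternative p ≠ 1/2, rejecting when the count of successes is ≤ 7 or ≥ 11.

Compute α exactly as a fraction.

15751/32768

α = P(K ≤ 7 or K ≥ 11 | p = 1/2), K ~ Binomial(18, 1/2).
Each tail has probability (1 + 18 + 153 + 816 + 3060 + 8568 + 18564 + 31824)/262144; doubling gives α = 126008/262144 = 15751/32768.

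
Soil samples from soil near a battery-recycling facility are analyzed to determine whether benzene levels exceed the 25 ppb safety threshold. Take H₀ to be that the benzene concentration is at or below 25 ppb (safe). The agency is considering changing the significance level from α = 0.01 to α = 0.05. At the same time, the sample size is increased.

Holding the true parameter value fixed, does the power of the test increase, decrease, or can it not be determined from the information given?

A larger α widens the rejection region, so when the alternative is true more outcomes lead to rejection — failing to reject becomes less likely. More data shrinks sampling variability; the test statistic under Ha concentrates further from the null value, making rejection more likely. Both changes push β in the same direction.
Since power = 1 − β and β decreases, power increases.

It increases.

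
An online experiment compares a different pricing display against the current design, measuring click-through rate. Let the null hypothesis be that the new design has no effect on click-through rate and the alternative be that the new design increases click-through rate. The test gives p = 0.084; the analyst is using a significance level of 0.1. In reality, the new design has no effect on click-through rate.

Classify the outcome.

Since p = 0.084 < α = 0.1, H₀ is rejected.
H₀ is true (actually the new design has no effect on click-through rate).
Rejecting a true H₀ is a Type I error.

Type I error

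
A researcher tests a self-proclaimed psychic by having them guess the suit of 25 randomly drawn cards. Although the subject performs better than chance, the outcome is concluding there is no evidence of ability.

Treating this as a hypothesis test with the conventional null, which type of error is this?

The null hypothesis here is that the subject is guessing at random (p = 1/4).
'Concluding there is no evidence of ability' corresponds to failing to reject H₀.
H₀ was not rejected but H₀ is false — a Type II error (false negative).

Type II error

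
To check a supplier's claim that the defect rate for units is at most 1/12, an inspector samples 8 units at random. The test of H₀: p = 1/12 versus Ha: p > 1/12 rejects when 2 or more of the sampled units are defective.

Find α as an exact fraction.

α = P(reject H₀ | H₀ true) = P(Y ≥ 2 | p = 1/12), Y ~ Binomial(8, 1/12).
α = 1 − P(Y ≤ 1) = 1 − 370256249/429981696 = 59725447/429981696.

59725447/429981696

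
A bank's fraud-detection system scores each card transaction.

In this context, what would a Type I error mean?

With the conventional null hypothesis that the transaction is legitimate:
A Type I error is rejecting H₀ when H₀ is true.
Here that means blocking the transaction and freezing the card when actually the transaction is legitimate.

A Type I error would mean concluding that the transaction is fraudulent when in fact the transaction is legitimate.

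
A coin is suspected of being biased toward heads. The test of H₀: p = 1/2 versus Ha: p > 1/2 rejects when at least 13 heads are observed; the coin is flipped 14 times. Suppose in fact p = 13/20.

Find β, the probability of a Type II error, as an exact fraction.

1604780863168259917/1638400000000000000

A Type II error is failing to reject when Ha holds: with p = 13/20, β = P(Y ≤ 12).
Equivalently, β = 1 − P(Y ≥ 13) = 1604780863168259917/1638400000000000000.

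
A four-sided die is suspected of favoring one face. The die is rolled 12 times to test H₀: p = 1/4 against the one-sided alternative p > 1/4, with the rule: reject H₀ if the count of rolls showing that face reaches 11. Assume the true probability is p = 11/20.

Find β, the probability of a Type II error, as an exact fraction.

4062047911197291/4096000000000000

β = P(fail to reject H₀ | Ha true) = P(X ≤ 10 | p = 11/20), X ~ Binomial(12, 11/20).
Summing C(12,j)·(11/20)^j·(9/20)^{12-j} for j = 0..10 gives 4062047911197291/4096000000000000.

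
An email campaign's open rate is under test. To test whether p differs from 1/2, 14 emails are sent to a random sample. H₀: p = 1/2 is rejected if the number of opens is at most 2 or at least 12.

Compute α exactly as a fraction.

53/4096

Under H₀, S ~ Binomial(14, 1/2); α is the probability of landing in either tail, P(S ≤ 2) + P(S ≥ 12).
By symmetry, α = 2·P(S ≤ 2) = 2·(1 + 14 + 91)/16384 = 212/16384 = 53/4096.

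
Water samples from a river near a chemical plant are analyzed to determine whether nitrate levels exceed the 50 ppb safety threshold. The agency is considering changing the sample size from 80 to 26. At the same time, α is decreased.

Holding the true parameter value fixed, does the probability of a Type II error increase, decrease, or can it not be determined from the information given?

A smaller sample increases the standard error, so the sampling distributions under H₀ and Ha overlap more. A smaller α moves the rejection region further into the tail. With the alternative true, more outcomes now fall outside the rejection region, so failing to reject becomes more likely. Both changes push β in the same direction.

It increases.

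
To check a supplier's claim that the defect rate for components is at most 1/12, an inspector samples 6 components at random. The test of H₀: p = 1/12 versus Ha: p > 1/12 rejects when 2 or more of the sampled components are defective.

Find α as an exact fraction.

248117/2985984

The significance level is the probability, assuming p = 1/12, of seeing 2 or more defectives in 6 draws.
Computing the lower-tail complement: 1 − 2737867/2985984 = 248117/2985984.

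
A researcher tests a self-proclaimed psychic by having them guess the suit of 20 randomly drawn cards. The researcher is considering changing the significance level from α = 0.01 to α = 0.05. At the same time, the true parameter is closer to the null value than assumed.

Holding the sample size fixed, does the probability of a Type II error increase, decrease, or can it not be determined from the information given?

The first change alone would make β decrease; the second alone would make β increase. Which effect dominates depends on the magnitudes, which are not given.

Cannot be determined from the information given.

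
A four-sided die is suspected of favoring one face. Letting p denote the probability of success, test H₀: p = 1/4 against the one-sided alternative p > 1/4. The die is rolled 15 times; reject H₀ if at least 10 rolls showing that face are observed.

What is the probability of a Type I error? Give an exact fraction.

426785/536870912

The Type I error probability is α = P(S ≥ 10) computed under H₀, where S ~ Binomial(15, 1/4).
Summing C(15,j)(1/4)^j(3/4)^{15−j} for j = 10,…,15 gives 426785/536870912.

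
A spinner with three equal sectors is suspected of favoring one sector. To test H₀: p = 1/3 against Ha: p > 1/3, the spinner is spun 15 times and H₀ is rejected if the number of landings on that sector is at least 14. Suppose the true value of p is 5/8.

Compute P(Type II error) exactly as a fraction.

17439598153791/17592186044416

β = P(fail to reject H₀ | Ha true) = P(Y ≤ 13 | p = 5/8), Y ~ Binomial(15, 5/8).
Adding the binomial probabilities P(Y=0)+…+P(Y=13) at p = 5/8 gives 17439598153791/17592186044416.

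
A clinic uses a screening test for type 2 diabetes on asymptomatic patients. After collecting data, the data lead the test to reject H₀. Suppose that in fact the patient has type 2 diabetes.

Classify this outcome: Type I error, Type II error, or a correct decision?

The conventional null hypothesis here is that the patient does not have type 2 diabetes.
The test rejected a false H₀ — the decision matches the true state.

No error — this is a correct decision.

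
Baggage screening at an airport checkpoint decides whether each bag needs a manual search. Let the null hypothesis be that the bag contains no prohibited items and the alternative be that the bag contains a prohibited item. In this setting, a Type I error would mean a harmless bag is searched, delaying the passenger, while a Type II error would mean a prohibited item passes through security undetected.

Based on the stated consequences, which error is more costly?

The Type II consequence (a prohibited item passes through security undetected) is more severe than the Type I consequence (a harmless bag is searched, delaying the passenger).

Type II error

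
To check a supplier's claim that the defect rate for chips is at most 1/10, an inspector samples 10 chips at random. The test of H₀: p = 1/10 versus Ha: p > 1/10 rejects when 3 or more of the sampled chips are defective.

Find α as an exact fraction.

α = P(reject H₀ | H₀ true) = P(S ≥ 3 | p = 1/10), S ~ Binomial(10, 1/10).
α = 1 − P(S ≤ 2) = 1 − 1162261467/1250000000 = 87738533/1250000000.

87738533/1250000000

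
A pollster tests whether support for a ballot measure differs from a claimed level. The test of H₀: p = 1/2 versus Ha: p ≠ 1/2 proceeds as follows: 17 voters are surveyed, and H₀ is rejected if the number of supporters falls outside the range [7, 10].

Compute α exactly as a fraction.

Under H₀, S ~ Binomial(17, 1/2); α is the probability of landing in either tail, P(S ≤ 6) + P(S ≥ 11).
By symmetry, α = 2·P(S ≤ 6) = 2·(1 + 17 + 136 + 680 + 2380 + 6188 + 12376)/131072 = 43556/131072 = 10889/32768.

10889/32768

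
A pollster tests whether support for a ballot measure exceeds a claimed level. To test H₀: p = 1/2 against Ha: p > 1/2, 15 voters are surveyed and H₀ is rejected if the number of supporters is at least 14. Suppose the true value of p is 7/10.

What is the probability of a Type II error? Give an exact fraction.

241183100052963/250000000000000

A Type II error is failing to reject when Ha holds: with p = 7/10, β = P(S ≤ 13).
Adding the binomial probabilities P(S=0)+…+P(S=13) at p = 7/10 gives 241183100052963/250000000000000.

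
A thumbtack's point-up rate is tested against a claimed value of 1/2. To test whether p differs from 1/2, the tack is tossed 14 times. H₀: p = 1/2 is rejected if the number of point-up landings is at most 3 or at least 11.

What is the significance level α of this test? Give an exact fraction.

The significance level is the null-hypothesis probability of the rejection region {≤3} ∪ {≥11}.
By symmetry, α = 2·P(S ≤ 3) = 2·(1 + 14 + 91 + 364)/16384 = 940/16384 = 235/4096.

235/4096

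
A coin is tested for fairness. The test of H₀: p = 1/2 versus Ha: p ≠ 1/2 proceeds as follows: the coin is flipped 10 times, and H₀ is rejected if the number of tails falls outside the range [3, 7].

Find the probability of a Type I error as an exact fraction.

7/64

Under H₀, K ~ Binomial(10, 1/2); α is the probability of landing in either tail, P(K ≤ 2) + P(K ≥ 8).
By symmetry, α = 2·P(K ≤ 2) = 2·(1 + 10 + 45)/1024 = 112/1024 = 7/64.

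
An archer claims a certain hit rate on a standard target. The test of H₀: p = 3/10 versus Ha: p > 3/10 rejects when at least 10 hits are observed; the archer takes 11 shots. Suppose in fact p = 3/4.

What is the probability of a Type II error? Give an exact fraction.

Under the alternative p = 3/4, X ~ Binomial(11, 3/4); β is the probability the test does not reject, P(X < 10).
Summing C(11,j)·(3/4)^j·(1/4)^{11-j} for j = 0..9 gives 1683809/2097152.

1683809/2097152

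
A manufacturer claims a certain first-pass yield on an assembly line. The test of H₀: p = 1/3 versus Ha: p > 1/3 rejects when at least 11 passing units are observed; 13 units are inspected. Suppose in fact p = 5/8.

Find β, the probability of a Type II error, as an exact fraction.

252368141319/274877906944

β = P(fail to reject H₀ | Ha true) = P(X ≤ 10 | p = 5/8), X ~ Binomial(13, 5/8).
Adding the binomial probabilities P(X=0)+…+P(X=10) at p = 5/8 gives 252368141319/274877906944.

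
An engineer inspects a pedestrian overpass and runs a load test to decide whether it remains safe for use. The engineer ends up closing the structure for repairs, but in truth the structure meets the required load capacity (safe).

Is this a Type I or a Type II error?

Type I error

The null hypothesis here is that the structure meets the required load capacity (safe).
'Closing the structure for repairs' corresponds to rejecting H₀.
H₀ was rejected but H₀ is true — a Type I error (false positive).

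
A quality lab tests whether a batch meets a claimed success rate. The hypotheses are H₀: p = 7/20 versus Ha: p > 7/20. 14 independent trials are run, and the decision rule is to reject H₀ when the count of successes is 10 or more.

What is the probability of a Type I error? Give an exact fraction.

The Type I error probability is α = P(X ≥ 10) computed under H₀, where X ~ Binomial(14, 7/20).
Adding the binomial terms for j = 10 through 14 with p = 7/20 yields 1977660911219567/327680000000000000.

1977660911219567/327680000000000000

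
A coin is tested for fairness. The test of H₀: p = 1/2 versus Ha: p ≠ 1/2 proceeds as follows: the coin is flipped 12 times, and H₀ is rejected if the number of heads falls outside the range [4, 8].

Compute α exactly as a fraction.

The significance level is the null-hypothesis probability of the rejection region {≤3} ∪ {≥9}.
The two tails are symmetric, so α = 2·(1 + 12 + 66 + 220)/2^12 = 598/4096 = 299/2048.

299/2048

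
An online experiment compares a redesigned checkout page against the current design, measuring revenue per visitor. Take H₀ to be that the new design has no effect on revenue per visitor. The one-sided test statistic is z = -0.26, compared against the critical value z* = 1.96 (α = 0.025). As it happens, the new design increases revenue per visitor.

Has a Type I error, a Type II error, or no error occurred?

Type II error

Since z = -0.26 ≤ z* = 1.96, H₀ is not rejected.
H₀ is false (actually the new design increases revenue per visitor).
Failing to reject a false H₀ is a Type II error.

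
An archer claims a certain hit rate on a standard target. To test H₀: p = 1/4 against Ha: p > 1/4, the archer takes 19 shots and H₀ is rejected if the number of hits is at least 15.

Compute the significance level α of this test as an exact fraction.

Under H₀, X ~ Binomial(19, 1/4), and α = P(X ≥ 15).
Summing C(19,j)(1/4)^j(3/4)^{19−j} for j = 15,…,19 gives 85429/68719476736.

85429/68719476736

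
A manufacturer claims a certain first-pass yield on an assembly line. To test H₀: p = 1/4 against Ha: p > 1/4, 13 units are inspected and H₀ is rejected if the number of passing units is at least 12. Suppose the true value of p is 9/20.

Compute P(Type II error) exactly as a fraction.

Under the alternative p = 9/20, S ~ Binomial(13, 9/20); β is the probability the test does not reject, P(S < 12).
Summing C(13,j)·(9/20)^j·(11/20)^{13-j} for j = 0..11 gives 10234633838806861/10240000000000000.

10234633838806861/10240000000000000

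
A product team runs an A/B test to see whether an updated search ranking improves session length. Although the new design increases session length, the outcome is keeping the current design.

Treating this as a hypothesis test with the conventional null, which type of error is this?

Type II error

The null hypothesis here is that the new design has no effect on session length.
'Keeping the current design' corresponds to failing to reject H₀.
H₀ was not rejected but H₀ is false — a Type II error (false negative).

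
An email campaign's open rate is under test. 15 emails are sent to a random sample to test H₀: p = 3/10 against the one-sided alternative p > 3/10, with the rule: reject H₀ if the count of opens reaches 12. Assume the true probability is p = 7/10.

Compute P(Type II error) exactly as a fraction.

Under the alternative p = 7/10, Y ~ Binomial(15, 7/10); β is the probability the test does not reject, P(Y < 12).
Summing C(15,j)·(7/10)^j·(3/10)^{15-j} for j = 0..11 gives 87891509014119/125000000000000.

87891509014119/125000000000000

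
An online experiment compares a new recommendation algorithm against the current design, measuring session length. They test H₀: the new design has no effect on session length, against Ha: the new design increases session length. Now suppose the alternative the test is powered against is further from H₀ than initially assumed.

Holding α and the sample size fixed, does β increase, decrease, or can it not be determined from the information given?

It decreases.

A larger true effect moves the Ha sampling distribution further from the H₀ critical value, making rejection more likely when Ha is true.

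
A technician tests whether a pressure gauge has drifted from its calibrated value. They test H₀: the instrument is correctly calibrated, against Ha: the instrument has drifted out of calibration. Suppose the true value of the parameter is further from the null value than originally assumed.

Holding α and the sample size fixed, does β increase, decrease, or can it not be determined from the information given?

It decreases.

The further the true parameter sits from the null value, the more of the Ha sampling distribution falls in the rejection region.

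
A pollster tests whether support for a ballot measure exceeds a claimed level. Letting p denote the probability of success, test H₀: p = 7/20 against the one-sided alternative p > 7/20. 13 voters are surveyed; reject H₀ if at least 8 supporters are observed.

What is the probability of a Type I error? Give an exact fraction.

29568684698777/640000000000000

The Type I error probability is α = P(X ≥ 8) computed under H₀, where X ~ Binomial(13, 7/20).
P(X ≥ 8) = Σ_{j=8}^{13} C(13,j)·(7/20)^j·(13/20)^{13-j} = 29568684698777/640000000000000.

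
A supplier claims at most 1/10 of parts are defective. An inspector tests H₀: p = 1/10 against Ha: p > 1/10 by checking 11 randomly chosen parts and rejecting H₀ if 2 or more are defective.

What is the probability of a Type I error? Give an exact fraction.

1513215599/5000000000

Under H₀, S ~ Binomial(11, 1/10); the Type I error rate is P(S ≥ 2).
Computing the lower-tail complement: 1 − 3486784401/5000000000 = 1513215599/5000000000.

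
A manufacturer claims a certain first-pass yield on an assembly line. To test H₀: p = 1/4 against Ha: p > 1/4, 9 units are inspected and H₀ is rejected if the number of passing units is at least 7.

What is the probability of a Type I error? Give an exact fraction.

11/8192

Under H₀, K ~ Binomial(9, 1/4), and α = P(K ≥ 7).
P(K ≥ 7) = Σ_{j=7}^{9} C(9,j)·(1/4)^j·(3/4)^{9-j} = 11/8192.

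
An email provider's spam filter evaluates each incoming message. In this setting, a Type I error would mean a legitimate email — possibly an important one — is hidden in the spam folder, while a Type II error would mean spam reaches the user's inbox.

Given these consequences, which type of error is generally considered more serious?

Type I error

The Type I consequence (a legitimate email — possibly an important one — is hidden in the spam folder) is more severe than the Type II consequence (spam reaches the user's inbox).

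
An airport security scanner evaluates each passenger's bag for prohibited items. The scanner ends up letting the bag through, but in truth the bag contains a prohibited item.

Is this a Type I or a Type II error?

Type II error

The null hypothesis here is that the bag contains no prohibited items.
'Letting the bag through' corresponds to failing to reject H₀.
H₀ was not rejected but H₀ is false — a Type II error (false negative).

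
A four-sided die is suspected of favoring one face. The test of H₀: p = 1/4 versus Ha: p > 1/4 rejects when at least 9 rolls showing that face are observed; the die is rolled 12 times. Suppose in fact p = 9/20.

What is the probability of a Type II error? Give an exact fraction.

A Type II error is failing to reject when Ha holds: with p = 9/20, β = P(X ≤ 8).
Equivalently, β = 1 − P(X ≥ 9) = 790057068555953/819200000000000.

790057068555953/819200000000000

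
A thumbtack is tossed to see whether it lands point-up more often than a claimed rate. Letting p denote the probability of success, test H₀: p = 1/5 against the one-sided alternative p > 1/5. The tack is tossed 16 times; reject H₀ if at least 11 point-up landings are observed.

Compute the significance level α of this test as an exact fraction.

4976577/152587890625

The Type I error probability is α = P(S ≥ 11) computed under H₀, where S ~ Binomial(16, 1/5).
Summing C(16,j)(1/5)^j(4/5)^{16−j} for j = 11,…,16 gives 4976577/152587890625.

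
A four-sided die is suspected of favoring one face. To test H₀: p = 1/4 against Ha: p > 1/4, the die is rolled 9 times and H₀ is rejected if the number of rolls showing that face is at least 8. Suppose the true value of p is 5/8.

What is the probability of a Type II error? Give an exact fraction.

β = P(fail to reject H₀ | Ha true) = P(S ≤ 7 | p = 5/8), S ~ Binomial(9, 5/8).
Equivalently, β = 1 − P(S ≥ 8) = 3803679/4194304.

3803679/4194304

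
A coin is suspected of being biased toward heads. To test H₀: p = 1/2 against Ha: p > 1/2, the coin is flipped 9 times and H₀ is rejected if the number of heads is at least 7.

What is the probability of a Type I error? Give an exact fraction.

The Type I error probability is α = P(K ≥ 7) computed under H₀, where K ~ Binomial(9, 1/2).
Summing the upper tail: (36 + 9 + 1) / 2^9 = 46/512 = 23/256.

23/256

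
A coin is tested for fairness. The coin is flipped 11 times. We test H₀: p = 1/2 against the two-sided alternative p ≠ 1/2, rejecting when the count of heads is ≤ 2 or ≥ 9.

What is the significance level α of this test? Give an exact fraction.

67/1024

α = P(Y ≤ 2 or Y ≥ 9 | p = 1/2), Y ~ Binomial(11, 1/2).
The two tails are symmetric, so α = 2·(1 + 11 + 55)/2^11 = 134/2048 = 67/1024.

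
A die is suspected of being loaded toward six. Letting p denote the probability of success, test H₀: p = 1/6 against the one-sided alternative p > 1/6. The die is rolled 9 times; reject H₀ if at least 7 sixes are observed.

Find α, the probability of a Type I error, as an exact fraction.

α = P(reject H₀ | H₀ true) = P(K ≥ 7 | p = 1/6), with K ~ Binomial(9, 1/6).
Summing C(9,j)(1/6)^j(5/6)^{9−j} for j = 7,…,9 gives 473/5038848.

473/5038848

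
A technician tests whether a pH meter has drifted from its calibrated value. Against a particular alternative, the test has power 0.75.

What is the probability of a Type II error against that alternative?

0.25

Power = 1 − β, so β = 1 − 0.75 = 0.25.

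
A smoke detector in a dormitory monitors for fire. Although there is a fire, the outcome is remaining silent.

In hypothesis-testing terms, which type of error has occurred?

The null hypothesis here is that there is no fire.
'Remaining silent' corresponds to failing to reject H₀.
H₀ was not rejected but H₀ is false — a Type II error (false negative).

Type II error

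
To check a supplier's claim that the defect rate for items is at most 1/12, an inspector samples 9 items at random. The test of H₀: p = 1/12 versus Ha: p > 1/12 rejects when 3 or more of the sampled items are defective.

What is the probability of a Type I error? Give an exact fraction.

668221/20155392

The significance level is the probability, assuming p = 1/12, of seeing 3 or more defectives in 9 draws.
Via the complement, α = 1 − Σ_{j=0}^{2} C(9,j)(1/12)^j(11/12)^{9-j} = 668221/20155392.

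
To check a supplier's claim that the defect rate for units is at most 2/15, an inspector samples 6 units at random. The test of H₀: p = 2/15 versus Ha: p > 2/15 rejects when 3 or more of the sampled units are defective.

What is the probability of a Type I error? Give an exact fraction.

78928/2278125

The significance level is the probability, assuming p = 2/15, of seeing 3 or more defectives in 6 draws.
Computing the lower-tail complement: 1 − 2199197/2278125 = 78928/2278125.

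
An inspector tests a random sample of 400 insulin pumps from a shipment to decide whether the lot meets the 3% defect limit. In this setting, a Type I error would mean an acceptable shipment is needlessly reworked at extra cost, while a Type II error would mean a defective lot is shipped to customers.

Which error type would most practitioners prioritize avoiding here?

The Type II consequence (a defective lot is shipped to customers) is more severe than the Type I consequence (an acceptable shipment is needlessly reworked at extra cost).

Type II error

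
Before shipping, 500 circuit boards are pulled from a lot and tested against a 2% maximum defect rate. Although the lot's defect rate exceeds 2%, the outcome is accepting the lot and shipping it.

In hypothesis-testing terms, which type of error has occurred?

The null hypothesis here is that the lot's defect rate is 2% (within specification).
'Accepting the lot and shipping it' corresponds to failing to reject H₀.
H₀ was not rejected but H₀ is false — a Type II error (false negative).

Type II error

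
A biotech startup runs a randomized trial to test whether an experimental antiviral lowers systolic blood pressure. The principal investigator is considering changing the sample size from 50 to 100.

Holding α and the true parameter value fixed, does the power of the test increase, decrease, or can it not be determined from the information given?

A larger sample reduces the standard error, pulling the sampling distribution under Ha further from the non-rejection region.
Since power = 1 − β and β decreases, power increases.

It increases.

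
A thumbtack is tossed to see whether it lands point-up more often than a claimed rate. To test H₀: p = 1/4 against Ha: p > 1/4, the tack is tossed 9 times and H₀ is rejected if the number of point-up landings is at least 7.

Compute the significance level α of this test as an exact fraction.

11/8192

Under H₀, Y ~ Binomial(9, 1/4), and α = P(Y ≥ 7).
P(Y ≥ 7) = Σ_{j=7}^{9} C(9,j)·(1/4)^j·(3/4)^{9-j} = 11/8192.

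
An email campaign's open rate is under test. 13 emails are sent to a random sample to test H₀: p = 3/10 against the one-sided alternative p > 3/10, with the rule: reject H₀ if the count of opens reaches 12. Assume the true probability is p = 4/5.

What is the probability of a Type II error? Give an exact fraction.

935490453/1220703125

A Type II error is failing to reject when Ha holds: with p = 4/5, β = P(Y ≤ 11).
Equivalently, β = 1 − P(Y ≥ 12) = 935490453/1220703125.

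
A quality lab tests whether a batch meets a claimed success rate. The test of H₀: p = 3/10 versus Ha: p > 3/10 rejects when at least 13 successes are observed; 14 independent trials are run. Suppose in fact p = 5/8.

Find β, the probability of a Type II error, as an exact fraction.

A Type II error is failing to reject when Ha holds: with p = 5/8, β = P(S ≤ 12).
Adding the binomial probabilities P(S=0)+…+P(S=12) at p = 5/8 gives 4340673464229/4398046511104.

4340673464229/4398046511104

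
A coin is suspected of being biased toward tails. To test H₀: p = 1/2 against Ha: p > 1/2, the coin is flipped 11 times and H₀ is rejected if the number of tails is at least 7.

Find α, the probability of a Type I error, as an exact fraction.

281/1024

The Type I error probability is α = P(Y ≥ 7) computed under H₀, where Y ~ Binomial(11, 1/2).
P(Y ≥ 7) = [C(11,7) + C(11,8) + C(11,9) + C(11,10) + C(11,11)] / 2^11 = (330 + 165 + 55 + 11 + 1) / 2048 = 562/2048 = 281/1024.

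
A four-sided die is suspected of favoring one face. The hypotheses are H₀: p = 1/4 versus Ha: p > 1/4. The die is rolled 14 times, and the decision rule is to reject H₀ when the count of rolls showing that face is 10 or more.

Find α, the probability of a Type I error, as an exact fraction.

91771/268435456

Under H₀, S ~ Binomial(14, 1/4), and α = P(S ≥ 10).
Adding the binomial terms for j = 10 through 14 with p = 1/4 yields 91771/268435456.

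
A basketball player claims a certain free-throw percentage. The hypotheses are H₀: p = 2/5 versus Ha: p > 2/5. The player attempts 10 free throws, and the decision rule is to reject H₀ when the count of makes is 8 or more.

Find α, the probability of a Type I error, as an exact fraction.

120064/9765625

α = P(reject H₀ | H₀ true) = P(K ≥ 8 | p = 2/5), with K ~ Binomial(10, 2/5).
P(K ≥ 8) = Σ_{j=8}^{10} C(10,j)·(2/5)^j·(3/5)^{10-j} = 120064/9765625.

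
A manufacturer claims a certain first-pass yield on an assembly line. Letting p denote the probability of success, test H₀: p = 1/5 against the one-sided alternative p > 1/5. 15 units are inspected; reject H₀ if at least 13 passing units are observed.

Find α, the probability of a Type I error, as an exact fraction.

1741/30517578125

Under H₀, K ~ Binomial(15, 1/5), and α = P(K ≥ 13).
P(K ≥ 13) = Σ_{j=13}^{15} C(15,j)·(1/5)^j·(4/5)^{15-j} = 1741/30517578125.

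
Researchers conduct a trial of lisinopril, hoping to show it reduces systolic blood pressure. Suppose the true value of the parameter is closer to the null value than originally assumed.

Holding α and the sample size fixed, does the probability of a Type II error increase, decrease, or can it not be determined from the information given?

It increases.

A smaller true effect puts the Ha sampling distribution closer to H₀, so more of it falls in the non-rejection region.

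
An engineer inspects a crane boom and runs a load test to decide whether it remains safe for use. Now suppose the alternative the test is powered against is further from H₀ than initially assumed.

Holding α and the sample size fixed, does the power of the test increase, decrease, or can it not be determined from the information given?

It increases.

The further the true parameter sits from the null value, the more of the Ha sampling distribution falls in the rejection region.
Since power = 1 − β and β decreases, power increases.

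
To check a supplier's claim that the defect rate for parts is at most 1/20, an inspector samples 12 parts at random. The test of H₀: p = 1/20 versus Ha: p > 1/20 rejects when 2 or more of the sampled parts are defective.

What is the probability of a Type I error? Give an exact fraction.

α = P(reject H₀ | H₀ true) = P(S ≥ 2 | p = 1/20), S ~ Binomial(12, 1/20).
Via the complement, α = 1 − Σ_{j=0}^{1} C(12,j)(1/20)^j(19/20)^{12-j} = 484801974155211/4096000000000000.

484801974155211/4096000000000000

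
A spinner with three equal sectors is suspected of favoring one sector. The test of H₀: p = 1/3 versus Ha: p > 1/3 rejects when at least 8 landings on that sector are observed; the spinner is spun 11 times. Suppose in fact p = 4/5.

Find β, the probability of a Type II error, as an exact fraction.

Under the alternative p = 4/5, Y ~ Binomial(11, 4/5); β is the probability the test does not reject, P(Y < 8).
Summing C(11,j)·(4/5)^j·(1/5)^{11-j} for j = 0..7 gives 12589/78125.

12589/78125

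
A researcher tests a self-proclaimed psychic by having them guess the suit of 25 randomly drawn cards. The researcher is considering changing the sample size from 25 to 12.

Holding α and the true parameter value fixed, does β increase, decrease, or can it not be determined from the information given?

It increases.

With less data the test statistic is noisier; under Ha, more outcomes land inside the acceptance region.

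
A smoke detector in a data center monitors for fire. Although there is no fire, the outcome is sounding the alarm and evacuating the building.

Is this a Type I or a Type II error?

The null hypothesis here is that there is no fire.
'Sounding the alarm and evacuating the building' corresponds to rejecting H₀.
H₀ was rejected but H₀ is true — a Type I error (false positive).

Type I error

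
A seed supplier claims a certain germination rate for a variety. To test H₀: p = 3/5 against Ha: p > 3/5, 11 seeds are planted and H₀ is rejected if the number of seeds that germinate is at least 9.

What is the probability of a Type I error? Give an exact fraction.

The Type I error probability is α = P(S ≥ 9) computed under H₀, where S ~ Binomial(11, 3/5).
P(S ≥ 9) = Σ_{j=9}^{11} C(11,j)·(3/5)^j·(2/5)^{11-j} = 1161297/9765625.

1161297/9765625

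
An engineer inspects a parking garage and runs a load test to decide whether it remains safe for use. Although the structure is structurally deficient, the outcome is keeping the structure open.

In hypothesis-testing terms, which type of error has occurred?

Type II error

The null hypothesis here is that the structure meets the required load capacity (safe).
'Keeping the structure open' corresponds to failing to reject H₀.
H₀ was not rejected but H₀ is false — a Type II error (false negative).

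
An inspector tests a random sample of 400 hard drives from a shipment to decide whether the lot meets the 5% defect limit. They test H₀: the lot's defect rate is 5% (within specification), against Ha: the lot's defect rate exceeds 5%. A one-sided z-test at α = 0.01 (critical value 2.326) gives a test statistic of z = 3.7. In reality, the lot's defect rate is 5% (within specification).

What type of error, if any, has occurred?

Since z = 3.7 > z* = 2.326, H₀ is rejected.
H₀ is true (actually the lot's defect rate is 5% (within specification)).
Rejecting a true H₀ is a Type I error.

Type I error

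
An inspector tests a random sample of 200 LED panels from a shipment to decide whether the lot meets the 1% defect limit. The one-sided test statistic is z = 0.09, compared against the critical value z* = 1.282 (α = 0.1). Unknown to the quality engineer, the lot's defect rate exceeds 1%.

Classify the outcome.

The conventional null hypothesis is that the lot's defect rate is 1% (within specification).
Since z = 0.09 ≤ z* = 1.282, H₀ is not rejected.
H₀ is false (actually the lot's defect rate exceeds 1%).
Failing to reject a false H₀ is a Type II error.

Type II error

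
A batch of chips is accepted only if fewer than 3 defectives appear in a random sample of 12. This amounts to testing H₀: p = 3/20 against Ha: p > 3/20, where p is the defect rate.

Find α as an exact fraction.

Under H₀, Y ~ Binomial(12, 3/20); the Type I error rate is P(Y ≥ 3).
α = 1 − P(Y ≤ 2) = 1 − 602782176234251/819200000000000 = 216417823765749/819200000000000.

216417823765749/819200000000000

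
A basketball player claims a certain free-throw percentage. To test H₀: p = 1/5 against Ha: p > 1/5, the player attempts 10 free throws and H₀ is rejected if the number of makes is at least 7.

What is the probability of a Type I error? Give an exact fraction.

8441/9765625

The Type I error probability is α = P(K ≥ 7) computed under H₀, where K ~ Binomial(10, 1/5).
Adding the binomial terms for j = 7 through 10 with p = 1/5 yields 8441/9765625.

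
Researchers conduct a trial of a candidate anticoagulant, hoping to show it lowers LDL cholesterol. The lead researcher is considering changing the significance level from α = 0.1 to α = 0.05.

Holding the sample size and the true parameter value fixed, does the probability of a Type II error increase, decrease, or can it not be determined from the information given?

It increases.

A smaller α moves the rejection region further into the tail. With the alternative true, more outcomes now fall outside the rejection region, so failing to reject becomes more likely.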